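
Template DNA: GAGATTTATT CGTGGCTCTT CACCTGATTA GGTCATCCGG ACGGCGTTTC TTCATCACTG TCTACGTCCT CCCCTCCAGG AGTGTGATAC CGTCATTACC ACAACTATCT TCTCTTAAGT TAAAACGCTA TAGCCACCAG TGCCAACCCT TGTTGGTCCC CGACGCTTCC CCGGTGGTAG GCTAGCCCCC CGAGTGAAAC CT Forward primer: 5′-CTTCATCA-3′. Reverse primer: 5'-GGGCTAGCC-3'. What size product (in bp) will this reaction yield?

139 bp

The forward primer matches the template at positions 50–57.
Taking the reverse complement of GGGCTAGCC gives GGCTAGCCC, found at positions 180–188 on the template; the primer anneals here to the top strand with its 3' end pointing upstream.
The product runs from position 50 to position 188, so its length is 188 − 50 + 1 = 139 bp.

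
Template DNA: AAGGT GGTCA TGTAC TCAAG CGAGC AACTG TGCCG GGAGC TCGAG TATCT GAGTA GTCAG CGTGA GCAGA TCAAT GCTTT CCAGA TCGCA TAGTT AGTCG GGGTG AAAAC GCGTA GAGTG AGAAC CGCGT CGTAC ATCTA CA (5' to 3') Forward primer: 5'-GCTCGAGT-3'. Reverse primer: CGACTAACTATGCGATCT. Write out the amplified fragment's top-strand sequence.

Forward primer GCTCGAGT is found on the top strand at positions 39–46.
Taking the reverse complement of CGACTAACTATGCGATCT gives AGATCGCATAGTTAGTCG, found at positions 83–100 on the template; the primer anneals here to the top strand with its 3' end pointing upstream.
The product is the template from position 39 through 100 (62 bp).

5'-GCTCGAGTATCTGAGTAGTCAGCGTGAGCAGATCAATGCTTTCCAGATCGCATAGTTAGTCG-3'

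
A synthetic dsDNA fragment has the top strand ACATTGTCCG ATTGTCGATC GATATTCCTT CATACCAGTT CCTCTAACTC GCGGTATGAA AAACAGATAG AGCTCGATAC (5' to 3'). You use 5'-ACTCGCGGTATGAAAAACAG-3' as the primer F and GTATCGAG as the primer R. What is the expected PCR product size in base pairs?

34 bp

Scanning the template, ACTCGCGGTATGAAAAACAG occurs at positions 47–66; this primer anneals to the bottom strand there with its 3' end pointing downstream.
The reverse primer's reverse complement is CTCGATAC, which matches the template at positions 73–80.
Amplicon spans positions 47–80: 34 bp.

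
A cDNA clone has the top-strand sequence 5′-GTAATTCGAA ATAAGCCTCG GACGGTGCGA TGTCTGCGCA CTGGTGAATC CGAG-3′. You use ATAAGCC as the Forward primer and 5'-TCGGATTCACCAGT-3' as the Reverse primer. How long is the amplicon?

Forward primer ATAAGCC is found on the top strand at positions 11–17.
The reverse primer's reverse complement is ACTGGTGAATCCGA, which matches the template at positions 40–53.
Product length = (reverse-primer end) − (forward-primer start) + 1 = 53 − 11 + 1 = 43 bp.

43 bp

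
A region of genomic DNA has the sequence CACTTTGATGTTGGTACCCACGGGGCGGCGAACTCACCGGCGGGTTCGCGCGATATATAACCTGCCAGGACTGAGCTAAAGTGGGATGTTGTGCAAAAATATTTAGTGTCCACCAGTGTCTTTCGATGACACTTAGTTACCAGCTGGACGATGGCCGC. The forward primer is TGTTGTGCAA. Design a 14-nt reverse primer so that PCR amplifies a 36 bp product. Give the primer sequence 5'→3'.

5'-AAGACACTGGTGGA-3'

The forward primer binds at positions 87–96, so a 36 bp product ends at position 87 + 36 − 1 = 122.
The reverse primer anneals to the top strand over positions 109–122, i.e. to TCCACCAGTGTCTT.
Its sequence written 5'→3' is the reverse complement: AAGACACTGGTGGA.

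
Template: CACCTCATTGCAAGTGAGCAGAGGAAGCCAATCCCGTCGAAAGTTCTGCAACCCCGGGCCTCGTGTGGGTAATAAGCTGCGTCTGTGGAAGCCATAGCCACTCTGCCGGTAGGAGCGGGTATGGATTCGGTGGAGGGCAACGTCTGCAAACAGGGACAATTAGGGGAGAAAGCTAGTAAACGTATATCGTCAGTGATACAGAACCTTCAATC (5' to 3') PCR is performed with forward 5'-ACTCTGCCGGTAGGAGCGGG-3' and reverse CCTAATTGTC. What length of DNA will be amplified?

Scanning the template, ACTCTGCCGGTAGGAGCGGG occurs at positions 100–119; this primer anneals to the bottom strand there with its 3' end pointing downstream.
Reverse complement of the reverse primer: GACAATTAGG. This occurs on the top strand at positions 155–164.
Amplicon spans positions 100–164: 65 bp.

65 bp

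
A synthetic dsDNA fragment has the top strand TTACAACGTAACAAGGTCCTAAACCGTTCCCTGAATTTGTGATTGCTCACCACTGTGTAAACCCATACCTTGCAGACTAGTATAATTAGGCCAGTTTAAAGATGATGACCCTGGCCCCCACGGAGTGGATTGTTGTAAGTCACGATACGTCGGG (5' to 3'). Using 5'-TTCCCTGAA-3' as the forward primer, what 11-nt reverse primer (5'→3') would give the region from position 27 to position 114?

5'-CCAGGGTCATC-3'

The product's 3' end on the top strand is position 114.
The reverse primer anneals to the top strand over positions 104–114, i.e. to GATGACCCTGG.
Its sequence written 5'→3' is the reverse complement: CCAGGGTCATC.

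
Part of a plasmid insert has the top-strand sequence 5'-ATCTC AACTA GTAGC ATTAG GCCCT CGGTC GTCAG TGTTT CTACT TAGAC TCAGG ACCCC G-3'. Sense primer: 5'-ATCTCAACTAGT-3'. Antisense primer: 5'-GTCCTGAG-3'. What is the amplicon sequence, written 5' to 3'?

5'-ATCTCAACTAGTAGCATTAGGCCCTCGGTCGTCAGTGTTTCTACTTAGACTCAGGAC-3'

Scanning the template, ATCTCAACTAGT occurs at positions 1–12; this primer anneals to the bottom strand there with its 3' end pointing downstream.
Taking the reverse complement of GTCCTGAG gives CTCAGGAC, found at positions 50–57 on the template; the primer anneals here to the top strand with its 3' end pointing upstream.
The product is the template from position 1 through 57 (57 bp).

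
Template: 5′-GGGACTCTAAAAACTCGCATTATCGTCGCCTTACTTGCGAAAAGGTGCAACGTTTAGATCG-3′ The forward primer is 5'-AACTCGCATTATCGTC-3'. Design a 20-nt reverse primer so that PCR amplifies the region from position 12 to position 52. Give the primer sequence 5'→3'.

5'-CGTTGCACCTTTTCGCAAGT-3'

The product's 3' end on the top strand is position 52.
The reverse primer anneals to the top strand over positions 33–52, i.e. to ACTTGCGAAAAGGTGCAACG.
Its sequence written 5'→3' is the reverse complement: CGTTGCACCTTTTCGCAAGT.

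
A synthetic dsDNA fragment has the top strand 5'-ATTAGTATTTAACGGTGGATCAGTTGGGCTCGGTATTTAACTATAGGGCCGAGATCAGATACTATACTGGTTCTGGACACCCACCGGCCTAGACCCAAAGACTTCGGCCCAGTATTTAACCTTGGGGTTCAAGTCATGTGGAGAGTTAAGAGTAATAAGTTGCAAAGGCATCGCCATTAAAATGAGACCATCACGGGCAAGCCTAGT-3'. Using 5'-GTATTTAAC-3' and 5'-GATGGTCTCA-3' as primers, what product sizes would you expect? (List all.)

The forward primer GTATTTAAC matches the top strand at positions 5–13, 33–41, 112–120.
The reverse primer's reverse complement is TGAGACCATC, matching at positions 183–192.
Each forward site pairs with the reverse site to give a product ending at position 192: sizes 188, 160, 81 bp.

188 bp, 160 bp, 81 bp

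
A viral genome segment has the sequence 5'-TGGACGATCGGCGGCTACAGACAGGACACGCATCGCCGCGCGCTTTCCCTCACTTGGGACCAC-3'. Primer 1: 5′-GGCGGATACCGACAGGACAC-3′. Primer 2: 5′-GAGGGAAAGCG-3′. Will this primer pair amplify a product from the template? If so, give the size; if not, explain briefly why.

Primer 1 (GGCGGATACCGACAGGACAC) does not match the top strand, and its reverse complement GTGTCCTGTCGGTATCCGCC does not match either.
With no annealing site for primer 1, no amplification occurs.

No product — primer 1 has no binding site in the template.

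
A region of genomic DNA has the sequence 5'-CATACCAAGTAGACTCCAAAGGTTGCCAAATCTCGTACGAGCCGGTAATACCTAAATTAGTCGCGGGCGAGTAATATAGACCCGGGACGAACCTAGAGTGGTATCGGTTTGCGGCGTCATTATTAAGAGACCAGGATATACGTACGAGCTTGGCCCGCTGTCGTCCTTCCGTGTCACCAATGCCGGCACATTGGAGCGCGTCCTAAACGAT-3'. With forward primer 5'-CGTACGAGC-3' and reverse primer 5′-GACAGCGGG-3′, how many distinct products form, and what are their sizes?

The forward primer CGTACGAGC matches the top strand at positions 34–42, 141–149.
The reverse primer's reverse complement is CCCGCTGTC, matching at positions 154–162.
Each forward site pairs with the reverse site to give a product ending at position 162: sizes 129, 22 bp.

Two products: 129 bp, 22 bp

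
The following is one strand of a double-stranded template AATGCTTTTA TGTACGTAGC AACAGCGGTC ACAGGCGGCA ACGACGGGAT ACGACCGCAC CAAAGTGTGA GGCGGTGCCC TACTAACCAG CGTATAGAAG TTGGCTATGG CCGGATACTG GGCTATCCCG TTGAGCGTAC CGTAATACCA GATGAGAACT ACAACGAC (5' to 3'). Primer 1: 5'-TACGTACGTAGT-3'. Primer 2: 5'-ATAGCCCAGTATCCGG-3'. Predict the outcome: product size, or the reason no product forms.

No product — primer 1 has no binding site in the template.

Primer 1 (TACGTACGTAGT) does not match the top strand, and its reverse complement ACTACGTACGTA does not match either.
With no annealing site for primer 1, no amplification occurs.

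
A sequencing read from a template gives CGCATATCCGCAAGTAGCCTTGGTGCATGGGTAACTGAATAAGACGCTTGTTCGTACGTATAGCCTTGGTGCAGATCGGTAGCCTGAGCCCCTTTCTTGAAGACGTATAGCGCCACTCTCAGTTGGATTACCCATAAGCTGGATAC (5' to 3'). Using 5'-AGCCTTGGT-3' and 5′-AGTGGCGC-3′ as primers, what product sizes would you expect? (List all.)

The forward primer AGCCTTGGT matches the top strand at positions 16–24, 62–70.
The reverse primer's reverse complement is GCGCCACT, matching at positions 110–117.
Each forward site pairs with the reverse site to give a product ending at position 117: sizes 102, 56 bp.

102 bp, 56 bp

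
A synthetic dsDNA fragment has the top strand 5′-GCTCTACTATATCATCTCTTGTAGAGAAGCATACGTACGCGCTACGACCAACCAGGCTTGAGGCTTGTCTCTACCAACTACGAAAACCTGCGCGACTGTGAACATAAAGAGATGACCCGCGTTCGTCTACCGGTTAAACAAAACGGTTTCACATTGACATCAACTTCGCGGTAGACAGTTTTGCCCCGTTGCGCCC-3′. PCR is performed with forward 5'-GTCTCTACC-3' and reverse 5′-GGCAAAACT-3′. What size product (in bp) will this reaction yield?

119 bp

The forward primer matches the template at positions 67–75.
Taking the reverse complement of GGCAAAACT gives AGTTTTGCC, found at positions 177–185 on the template; the primer anneals here to the top strand with its 3' end pointing upstream.
The product runs from position 67 to position 185, so its length is 185 − 67 + 1 = 119 bp.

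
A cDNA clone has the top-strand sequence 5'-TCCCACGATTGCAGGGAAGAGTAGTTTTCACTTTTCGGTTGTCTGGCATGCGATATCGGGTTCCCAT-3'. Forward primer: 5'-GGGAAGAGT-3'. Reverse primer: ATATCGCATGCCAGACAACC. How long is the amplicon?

Scanning the template, GGGAAGAGT occurs at positions 14–22; this primer anneals to the bottom strand there with its 3' end pointing downstream.
The reverse primer's reverse complement is GGTTGTCTGGCATGCGATAT, which matches the template at positions 37–56.
The product runs from position 14 to position 56, so its length is 56 − 14 + 1 = 43 bp.

43 bp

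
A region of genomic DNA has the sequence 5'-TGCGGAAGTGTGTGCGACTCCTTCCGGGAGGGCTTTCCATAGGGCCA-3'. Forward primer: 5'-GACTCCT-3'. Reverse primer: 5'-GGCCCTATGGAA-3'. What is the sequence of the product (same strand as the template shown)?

5'-GACTCCTTCCGGGAGGGCTTTCCATAGGGCC-3'

Forward primer GACTCCT is found on the top strand at positions 16–22.
Reverse complement of the reverse primer: TTCCATAGGGCC. This occurs on the top strand at positions 35–46.
The product is the template from position 16 through 46 (31 bp).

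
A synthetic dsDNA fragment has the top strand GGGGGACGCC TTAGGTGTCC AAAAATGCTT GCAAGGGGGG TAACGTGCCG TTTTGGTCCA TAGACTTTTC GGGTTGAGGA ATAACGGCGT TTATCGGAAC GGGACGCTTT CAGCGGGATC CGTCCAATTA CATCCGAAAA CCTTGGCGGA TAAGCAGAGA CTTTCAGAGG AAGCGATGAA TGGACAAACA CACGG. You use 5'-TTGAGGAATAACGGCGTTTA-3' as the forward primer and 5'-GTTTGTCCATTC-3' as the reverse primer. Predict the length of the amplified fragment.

The forward primer matches the template at positions 74–93.
Reverse complement of the reverse primer: GAATGGACAAAC. This occurs on the top strand at positions 178–189.
Product length = (reverse-primer end) − (forward-primer start) + 1 = 189 − 74 + 1 = 116 bp.

116 bp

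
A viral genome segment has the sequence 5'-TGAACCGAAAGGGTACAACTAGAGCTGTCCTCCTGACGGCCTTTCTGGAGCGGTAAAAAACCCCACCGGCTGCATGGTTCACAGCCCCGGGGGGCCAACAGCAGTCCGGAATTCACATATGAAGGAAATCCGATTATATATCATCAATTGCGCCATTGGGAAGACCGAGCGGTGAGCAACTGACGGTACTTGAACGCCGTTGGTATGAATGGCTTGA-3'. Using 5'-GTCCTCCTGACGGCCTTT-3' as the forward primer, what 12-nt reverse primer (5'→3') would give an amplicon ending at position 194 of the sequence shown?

The forward primer binds at positions 27–44; the product's 3' end on the top strand is position 194.
The reverse primer anneals to the top strand over positions 183–194, i.e. to ACGGTACTTGAA.
Its sequence written 5'→3' is the reverse complement: TTCAAGTACCGT.

5'-TTCAAGTACCGT-3'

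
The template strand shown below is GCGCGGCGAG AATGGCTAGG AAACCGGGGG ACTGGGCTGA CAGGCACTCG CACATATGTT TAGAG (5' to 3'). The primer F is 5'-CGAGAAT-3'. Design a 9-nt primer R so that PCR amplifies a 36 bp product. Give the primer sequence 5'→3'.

5'-TGTCAGCCC-3'

The forward primer binds at positions 7–13, so a 36 bp product ends at position 7 + 36 − 1 = 42.
The reverse primer anneals to the top strand over positions 34–42, i.e. to GGGCTGACA.
Its sequence written 5'→3' is the reverse complement: TGTCAGCCC.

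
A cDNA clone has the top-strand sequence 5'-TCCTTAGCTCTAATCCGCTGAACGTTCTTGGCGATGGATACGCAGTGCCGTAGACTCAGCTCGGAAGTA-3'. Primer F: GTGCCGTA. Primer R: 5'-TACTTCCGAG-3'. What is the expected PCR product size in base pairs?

25 bp

The forward primer matches the template at positions 45–52.
Taking the reverse complement of TACTTCCGAG gives CTCGGAAGTA, found at positions 60–69 on the template; the primer anneals here to the top strand with its 3' end pointing upstream.
Amplicon spans positions 45–69: 25 bp.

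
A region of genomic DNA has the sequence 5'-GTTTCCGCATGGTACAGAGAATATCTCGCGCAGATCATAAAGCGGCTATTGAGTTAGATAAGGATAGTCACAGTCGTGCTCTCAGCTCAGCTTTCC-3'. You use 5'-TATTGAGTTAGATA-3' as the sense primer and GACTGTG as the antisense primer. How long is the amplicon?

Scanning the template, TATTGAGTTAGATA occurs at positions 47–60; this primer anneals to the bottom strand there with its 3' end pointing downstream.
The reverse primer's reverse complement is CACAGTC, which matches the template at positions 69–75.
Amplicon spans positions 47–75: 29 bp.

29 bp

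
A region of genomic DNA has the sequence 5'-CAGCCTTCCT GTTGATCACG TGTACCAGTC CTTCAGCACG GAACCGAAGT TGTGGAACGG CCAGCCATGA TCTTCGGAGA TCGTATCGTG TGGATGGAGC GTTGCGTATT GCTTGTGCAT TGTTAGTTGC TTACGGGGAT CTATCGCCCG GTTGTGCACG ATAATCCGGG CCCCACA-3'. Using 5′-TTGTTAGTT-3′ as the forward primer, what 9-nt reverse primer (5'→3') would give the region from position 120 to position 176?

The product's 3' end on the top strand is position 176.
The reverse primer anneals to the top strand over positions 168–176, i.e. to GGGCCCCAC.
Its sequence written 5'→3' is the reverse complement: GTGGGGCCC.

5'-GTGGGGCCC-3'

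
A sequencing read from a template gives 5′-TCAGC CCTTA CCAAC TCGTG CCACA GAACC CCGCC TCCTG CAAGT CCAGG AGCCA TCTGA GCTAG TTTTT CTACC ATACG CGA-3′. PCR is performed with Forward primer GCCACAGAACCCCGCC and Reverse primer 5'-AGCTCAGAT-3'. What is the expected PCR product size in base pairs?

44 bp

Scanning the template, GCCACAGAACCCCGCC occurs at positions 20–35; this primer anneals to the bottom strand there with its 3' end pointing downstream.
Reverse complement of the reverse primer: ATCTGAGCT. This occurs on the top strand at positions 55–63.
The product runs from position 20 to position 63, so its length is 63 − 20 + 1 = 44 bp.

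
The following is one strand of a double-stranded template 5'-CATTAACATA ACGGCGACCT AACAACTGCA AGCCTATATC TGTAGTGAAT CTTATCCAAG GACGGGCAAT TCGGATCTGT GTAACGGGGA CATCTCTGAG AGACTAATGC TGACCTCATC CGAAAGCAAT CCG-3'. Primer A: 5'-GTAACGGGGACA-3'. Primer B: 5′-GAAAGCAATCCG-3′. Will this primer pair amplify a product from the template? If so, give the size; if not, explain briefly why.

Primer A (GTAACGGGGACA) matches the top strand at positions 81–92 (3' end points downstream).
Primer B (GAAAGCAATCCG) also matches the top strand directly, at positions 122–133 — its reverse complement CGGATTGCTTTC is not present.
Both primers anneal to the bottom strand with 3' ends pointing the same way, so neither can prime synthesis back toward the other.

No product — both primers anneal to the same strand and extend in the same direction.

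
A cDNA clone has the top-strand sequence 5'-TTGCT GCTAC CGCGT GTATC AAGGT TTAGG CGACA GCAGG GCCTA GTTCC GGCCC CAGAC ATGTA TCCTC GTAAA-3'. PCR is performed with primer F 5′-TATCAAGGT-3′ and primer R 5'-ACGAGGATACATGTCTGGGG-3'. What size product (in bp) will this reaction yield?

56 bp

Forward primer TATCAAGGT is found on the top strand at positions 17–25.
The reverse primer's reverse complement is CCCCAGACATGTATCCTCGT, which matches the template at positions 53–72.
The product runs from position 17 to position 72, so its length is 72 − 17 + 1 = 56 bp.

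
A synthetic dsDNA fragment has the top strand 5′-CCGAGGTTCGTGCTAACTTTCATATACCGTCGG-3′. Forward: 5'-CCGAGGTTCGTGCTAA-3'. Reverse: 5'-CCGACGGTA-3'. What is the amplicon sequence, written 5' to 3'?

5'-CCGAGGTTCGTGCTAACTTTCATATACCGTCGG-3'

The forward primer matches the template at positions 1–16.
Taking the reverse complement of CCGACGGTA gives TACCGTCGG, found at positions 25–33 on the template; the primer anneals here to the top strand with its 3' end pointing upstream.
The product is the template from position 1 through 33 (33 bp).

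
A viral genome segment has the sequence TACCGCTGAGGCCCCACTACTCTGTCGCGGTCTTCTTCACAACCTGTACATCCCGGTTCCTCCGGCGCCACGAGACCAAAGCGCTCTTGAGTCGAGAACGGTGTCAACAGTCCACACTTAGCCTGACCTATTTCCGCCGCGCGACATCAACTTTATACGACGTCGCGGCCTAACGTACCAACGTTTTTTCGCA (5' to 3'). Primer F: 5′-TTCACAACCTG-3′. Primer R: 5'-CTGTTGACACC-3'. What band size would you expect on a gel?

Scanning the template, TTCACAACCTG occurs at positions 36–46; this primer anneals to the bottom strand there with its 3' end pointing downstream.
Reverse complement of the reverse primer: GGTGTCAACAG. This occurs on the top strand at positions 100–110.
Amplicon spans positions 36–110: 75 bp.

75 bp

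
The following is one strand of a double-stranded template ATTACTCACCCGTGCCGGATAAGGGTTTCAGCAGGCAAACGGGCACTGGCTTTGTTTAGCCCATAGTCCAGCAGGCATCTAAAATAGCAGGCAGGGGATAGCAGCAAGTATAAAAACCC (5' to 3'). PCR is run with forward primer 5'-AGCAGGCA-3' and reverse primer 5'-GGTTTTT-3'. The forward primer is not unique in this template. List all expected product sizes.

The forward primer AGCAGGCA matches the top strand at positions 30–37, 70–77, 86–93.
The reverse primer's reverse complement is AAAAACC, matching at positions 112–118.
Each forward site pairs with the reverse site to give a product ending at position 118: sizes 89, 49, 33 bp.

89 bp, 49 bp, 33 bp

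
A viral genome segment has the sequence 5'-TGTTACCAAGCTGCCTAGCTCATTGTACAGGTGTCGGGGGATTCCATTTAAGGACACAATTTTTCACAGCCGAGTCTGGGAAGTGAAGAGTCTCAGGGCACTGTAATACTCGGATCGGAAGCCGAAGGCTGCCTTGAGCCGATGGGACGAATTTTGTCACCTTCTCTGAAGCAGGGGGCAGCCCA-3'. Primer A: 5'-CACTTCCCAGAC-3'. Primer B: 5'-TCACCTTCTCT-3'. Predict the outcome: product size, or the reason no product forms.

Primer A (CACTTCCCAGAC) has reverse complement GTCTGGGAAGTG, which matches the top strand at positions 74–85; primer A anneals to the top strand there with its 3' end pointing upstream toward position 74.
Primer B (TCACCTTCTCT) matches the top strand directly at positions 157–167; it anneals to the bottom strand with its 3' end pointing downstream toward position 167.
The 3' ends diverge (primer A extends toward position 1, primer B toward position 185), so the primers never converge on a shared product.

No product — the primers' 3' ends point away from each other.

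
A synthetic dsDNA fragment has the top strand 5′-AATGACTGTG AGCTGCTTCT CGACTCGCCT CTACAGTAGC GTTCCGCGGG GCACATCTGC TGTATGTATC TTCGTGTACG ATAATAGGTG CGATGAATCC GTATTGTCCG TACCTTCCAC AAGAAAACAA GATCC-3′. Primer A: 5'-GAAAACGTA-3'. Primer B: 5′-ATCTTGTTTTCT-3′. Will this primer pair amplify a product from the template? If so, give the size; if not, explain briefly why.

Primer A (GAAAACGTA) does not match the top strand, and its reverse complement TACGTTTTC does not match either.
With no annealing site for primer A, no amplification occurs.

No product — primer A has no binding site in the template.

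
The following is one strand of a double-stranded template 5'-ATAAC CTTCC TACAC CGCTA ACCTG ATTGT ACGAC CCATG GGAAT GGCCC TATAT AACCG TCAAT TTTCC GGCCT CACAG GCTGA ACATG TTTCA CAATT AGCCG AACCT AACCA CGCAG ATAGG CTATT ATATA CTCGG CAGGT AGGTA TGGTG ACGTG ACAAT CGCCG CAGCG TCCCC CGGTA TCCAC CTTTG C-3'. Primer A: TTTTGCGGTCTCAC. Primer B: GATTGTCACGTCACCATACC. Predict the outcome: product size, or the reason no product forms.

Primer A (TTTTGCGGTCTCAC) does not match the top strand, and its reverse complement GTGAGACCGCAAAA does not match either.
With no annealing site for primer A, no amplification occurs.

No product — primer A has no binding site in the template.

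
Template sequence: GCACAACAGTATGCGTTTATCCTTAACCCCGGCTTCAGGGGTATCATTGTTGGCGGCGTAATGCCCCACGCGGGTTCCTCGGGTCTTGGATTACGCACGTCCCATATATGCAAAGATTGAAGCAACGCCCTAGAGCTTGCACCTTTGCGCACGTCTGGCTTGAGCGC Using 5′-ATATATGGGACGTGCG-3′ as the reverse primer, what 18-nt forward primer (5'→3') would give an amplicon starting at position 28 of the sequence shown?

The reverse primer's reverse complement CGCACGTCCCATATAT matches the template at positions 94–109; the product starts at position 28.
The forward primer is identical to the top strand over positions 28–45: CCCGGCTTCAGGGGTATC.

5'-CCCGGCTTCAGGGGTATC-3'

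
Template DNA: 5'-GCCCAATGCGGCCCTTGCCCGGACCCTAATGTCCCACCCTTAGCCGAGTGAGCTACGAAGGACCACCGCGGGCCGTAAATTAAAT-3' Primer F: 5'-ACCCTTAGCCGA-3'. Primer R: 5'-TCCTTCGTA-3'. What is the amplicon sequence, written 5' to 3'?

Scanning the template, ACCCTTAGCCGA occurs at positions 36–47; this primer anneals to the bottom strand there with its 3' end pointing downstream.
Reverse complement of the reverse primer: TACGAAGGA. This occurs on the top strand at positions 54–62.
The product is the template from position 36 through 62 (27 bp).

5'-ACCCTTAGCCGAGTGAGCTACGAAGGA-3'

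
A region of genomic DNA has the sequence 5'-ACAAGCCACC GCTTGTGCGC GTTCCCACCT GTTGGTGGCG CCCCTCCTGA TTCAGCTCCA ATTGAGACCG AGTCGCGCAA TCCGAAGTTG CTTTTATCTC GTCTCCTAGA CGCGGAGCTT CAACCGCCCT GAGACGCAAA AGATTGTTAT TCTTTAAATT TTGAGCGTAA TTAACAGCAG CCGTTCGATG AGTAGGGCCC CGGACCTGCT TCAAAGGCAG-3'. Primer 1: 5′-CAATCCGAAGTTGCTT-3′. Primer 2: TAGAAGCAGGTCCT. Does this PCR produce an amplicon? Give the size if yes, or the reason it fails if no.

No product — primer 2 has no binding site in the template.

Primer 2 (TAGAAGCAGGTCCT) does not match the top strand, and its reverse complement AGGACCTGCTTCTA does not match either.
With no annealing site for primer 2, no amplification occurs.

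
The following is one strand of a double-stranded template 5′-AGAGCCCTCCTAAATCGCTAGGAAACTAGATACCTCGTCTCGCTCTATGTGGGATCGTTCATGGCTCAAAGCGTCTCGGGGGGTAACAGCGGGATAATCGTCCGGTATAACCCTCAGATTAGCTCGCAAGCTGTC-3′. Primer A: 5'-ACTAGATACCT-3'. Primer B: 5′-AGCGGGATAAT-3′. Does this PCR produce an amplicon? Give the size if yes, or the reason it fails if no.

Primer A (ACTAGATACCT) matches the top strand at positions 25–35 (3' end points downstream).
Primer B (AGCGGGATAAT) also matches the top strand directly, at positions 88–98 — its reverse complement ATTATCCCGCT is not present.
Both primers anneal to the bottom strand with 3' ends pointing the same way, so neither can prime synthesis back toward the other.

No product — both primers anneal to the same strand and extend in the same direction.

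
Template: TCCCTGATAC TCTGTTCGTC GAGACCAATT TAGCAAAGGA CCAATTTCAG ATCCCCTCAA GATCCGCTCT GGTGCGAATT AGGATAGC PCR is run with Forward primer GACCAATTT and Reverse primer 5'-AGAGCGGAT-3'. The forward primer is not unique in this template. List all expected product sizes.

48 bp, 32 bp

The forward primer GACCAATTT matches the top strand at positions 23–31, 39–47.
The reverse primer's reverse complement is ATCCGCTCT, matching at positions 62–70.
Each forward site pairs with the reverse site to give a product ending at position 70: sizes 48, 32 bp.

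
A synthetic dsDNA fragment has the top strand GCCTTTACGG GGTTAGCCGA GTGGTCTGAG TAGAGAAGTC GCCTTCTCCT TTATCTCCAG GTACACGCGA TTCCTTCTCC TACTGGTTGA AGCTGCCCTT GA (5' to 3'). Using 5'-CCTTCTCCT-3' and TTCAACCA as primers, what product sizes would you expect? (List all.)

50 bp, 19 bp

The forward primer CCTTCTCCT matches the top strand at positions 42–50, 73–81.
The reverse primer's reverse complement is TGGTTGAA, matching at positions 84–91.
Each forward site pairs with the reverse site to give a product ending at position 91: sizes 50, 19 bp.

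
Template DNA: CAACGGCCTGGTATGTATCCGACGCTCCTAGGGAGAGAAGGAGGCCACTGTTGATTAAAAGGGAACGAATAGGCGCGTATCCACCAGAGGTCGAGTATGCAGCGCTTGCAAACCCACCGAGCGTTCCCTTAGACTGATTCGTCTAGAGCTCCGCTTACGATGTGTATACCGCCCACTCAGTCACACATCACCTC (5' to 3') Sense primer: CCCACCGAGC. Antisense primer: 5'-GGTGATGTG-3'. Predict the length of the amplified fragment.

80 bp

The forward primer matches the template at positions 113–122.
The reverse primer's reverse complement is CACATCACC, which matches the template at positions 184–192.
Amplicon spans positions 113–192: 80 bp.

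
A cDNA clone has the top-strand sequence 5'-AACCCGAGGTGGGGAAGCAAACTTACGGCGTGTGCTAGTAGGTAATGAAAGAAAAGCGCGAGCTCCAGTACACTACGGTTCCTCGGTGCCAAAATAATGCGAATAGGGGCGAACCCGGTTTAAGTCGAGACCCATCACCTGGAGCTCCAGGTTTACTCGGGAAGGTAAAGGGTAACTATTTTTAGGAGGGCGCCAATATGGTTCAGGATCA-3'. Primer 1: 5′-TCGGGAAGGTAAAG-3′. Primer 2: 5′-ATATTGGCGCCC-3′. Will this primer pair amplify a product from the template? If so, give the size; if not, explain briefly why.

Primer 1 (TCGGGAAGGTAAAG) matches the top strand at positions 157–170; it acts as a forward primer.
Primer 2's reverse complement is GGGCGCCAATAT, matching the top strand at positions 188–199; it acts as a reverse primer.
The 3' ends face each other across positions 157–199, giving a 43 bp product.

Yes — a 43 bp product.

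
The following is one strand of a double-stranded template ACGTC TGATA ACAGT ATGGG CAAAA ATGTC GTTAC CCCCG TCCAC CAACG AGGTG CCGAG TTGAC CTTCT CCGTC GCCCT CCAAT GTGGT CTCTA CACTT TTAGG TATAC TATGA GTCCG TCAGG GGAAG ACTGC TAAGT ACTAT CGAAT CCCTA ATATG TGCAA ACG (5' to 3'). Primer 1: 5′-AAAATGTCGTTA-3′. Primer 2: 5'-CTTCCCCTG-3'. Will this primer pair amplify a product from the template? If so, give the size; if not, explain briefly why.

Yes — a 108 bp product.

Primer 1 (AAAATGTCGTTA) matches the top strand at positions 23–34; it acts as a forward primer.
Primer 2's reverse complement is CAGGGGAAG, matching the top strand at positions 122–130; it acts as a reverse primer.
The 3' ends face each other across positions 23–130, giving a 108 bp product.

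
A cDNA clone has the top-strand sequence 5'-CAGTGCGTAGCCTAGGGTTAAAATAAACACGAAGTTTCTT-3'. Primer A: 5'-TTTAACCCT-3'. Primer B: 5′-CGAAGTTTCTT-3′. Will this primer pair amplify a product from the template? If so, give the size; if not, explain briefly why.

Primer A (TTTAACCCT) has reverse complement AGGGTTAAA, which matches the top strand at positions 14–22; primer A anneals to the top strand there with its 3' end pointing upstream toward position 14.
Primer B (CGAAGTTTCTT) matches the top strand directly at positions 30–40; it anneals to the bottom strand with its 3' end pointing downstream toward position 40.
The 3' ends diverge (primer A extends toward position 1, primer B toward position 40), so the primers never converge on a shared product.

No product — the primers' 3' ends point away from each other.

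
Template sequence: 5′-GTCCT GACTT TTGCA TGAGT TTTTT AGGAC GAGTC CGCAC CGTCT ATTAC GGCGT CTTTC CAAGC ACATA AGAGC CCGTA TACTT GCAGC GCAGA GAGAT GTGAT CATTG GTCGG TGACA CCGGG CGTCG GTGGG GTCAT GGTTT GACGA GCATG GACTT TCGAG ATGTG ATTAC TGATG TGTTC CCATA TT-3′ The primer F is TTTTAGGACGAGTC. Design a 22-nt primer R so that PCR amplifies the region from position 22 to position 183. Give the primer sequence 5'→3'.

5'-ACACATCAGTAATCACATCTCG-3'

The product's 3' end on the top strand is position 183.
The reverse primer anneals to the top strand over positions 162–183, i.e. to CGAGATGTGATTACTGATGTGT.
Its sequence written 5'→3' is the reverse complement: ACACATCAGTAATCACATCTCG.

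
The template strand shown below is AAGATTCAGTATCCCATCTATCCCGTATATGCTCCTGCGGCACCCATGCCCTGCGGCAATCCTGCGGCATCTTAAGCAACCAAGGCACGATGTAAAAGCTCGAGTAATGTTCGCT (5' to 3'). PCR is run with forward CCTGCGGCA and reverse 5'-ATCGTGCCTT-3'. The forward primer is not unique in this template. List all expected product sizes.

The forward primer CCTGCGGCA matches the top strand at positions 34–42, 50–58, 61–69.
The reverse primer's reverse complement is AAGGCACGAT, matching at positions 82–91.
Each forward site pairs with the reverse site to give a product ending at position 91: sizes 58, 42, 31 bp.

58 bp, 42 bp, 31 bp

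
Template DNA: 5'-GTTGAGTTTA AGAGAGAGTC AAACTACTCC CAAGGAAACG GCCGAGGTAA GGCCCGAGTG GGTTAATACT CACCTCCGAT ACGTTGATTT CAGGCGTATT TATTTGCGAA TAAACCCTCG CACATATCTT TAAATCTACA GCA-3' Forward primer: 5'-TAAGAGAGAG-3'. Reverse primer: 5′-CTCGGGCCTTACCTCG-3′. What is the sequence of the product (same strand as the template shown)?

5'-TAAGAGAGAGTCAAACTACTCCCAAGGAAACGGCCGAGGTAAGGCCCGAG-3'

Scanning the template, TAAGAGAGAG occurs at positions 9–18; this primer anneals to the bottom strand there with its 3' end pointing downstream.
Taking the reverse complement of CTCGGGCCTTACCTCG gives CGAGGTAAGGCCCGAG, found at positions 43–58 on the template; the primer anneals here to the top strand with its 3' end pointing upstream.
The product is the template from position 9 through 58 (50 bp).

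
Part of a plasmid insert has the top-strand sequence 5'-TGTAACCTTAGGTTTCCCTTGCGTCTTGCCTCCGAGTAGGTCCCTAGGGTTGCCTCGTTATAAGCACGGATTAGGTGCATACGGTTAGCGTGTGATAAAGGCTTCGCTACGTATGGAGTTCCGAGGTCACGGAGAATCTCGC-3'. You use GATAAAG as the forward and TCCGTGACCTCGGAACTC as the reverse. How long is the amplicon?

Scanning the template, GATAAAG occurs at positions 94–100; this primer anneals to the bottom strand there with its 3' end pointing downstream.
Taking the reverse complement of TCCGTGACCTCGGAACTC gives GAGTTCCGAGGTCACGGA, found at positions 116–133 on the template; the primer anneals here to the top strand with its 3' end pointing upstream.
The product runs from position 94 to position 133, so its length is 133 − 94 + 1 = 40 bp.

40 bp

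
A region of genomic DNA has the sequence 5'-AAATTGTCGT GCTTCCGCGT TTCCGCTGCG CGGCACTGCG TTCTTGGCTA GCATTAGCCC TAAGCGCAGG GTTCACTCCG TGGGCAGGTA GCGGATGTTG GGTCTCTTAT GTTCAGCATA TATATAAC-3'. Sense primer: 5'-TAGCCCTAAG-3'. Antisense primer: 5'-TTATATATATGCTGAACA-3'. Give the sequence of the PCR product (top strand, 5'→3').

5'-TAGCCCTAAGCGCAGGGTTCACTCCGTGGGCAGGTAGCGGATGTTGGGTCTCTTATGTTCAGCATATATATAA-3'

Forward primer TAGCCCTAAG is found on the top strand at positions 55–64.
Reverse complement of the reverse primer: TGTTCAGCATATATATAA. This occurs on the top strand at positions 110–127.
The product is the template from position 55 through 127 (73 bp).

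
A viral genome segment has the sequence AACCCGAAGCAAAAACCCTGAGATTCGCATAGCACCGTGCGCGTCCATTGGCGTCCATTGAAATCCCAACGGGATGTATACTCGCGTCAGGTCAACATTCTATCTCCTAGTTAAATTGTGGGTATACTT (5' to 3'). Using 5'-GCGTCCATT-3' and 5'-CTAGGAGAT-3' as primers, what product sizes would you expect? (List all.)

70 bp, 60 bp

The forward primer GCGTCCATT matches the top strand at positions 41–49, 51–59.
The reverse primer's reverse complement is ATCTCCTAG, matching at positions 102–110.
Each forward site pairs with the reverse site to give a product ending at position 110: sizes 70, 60 bp.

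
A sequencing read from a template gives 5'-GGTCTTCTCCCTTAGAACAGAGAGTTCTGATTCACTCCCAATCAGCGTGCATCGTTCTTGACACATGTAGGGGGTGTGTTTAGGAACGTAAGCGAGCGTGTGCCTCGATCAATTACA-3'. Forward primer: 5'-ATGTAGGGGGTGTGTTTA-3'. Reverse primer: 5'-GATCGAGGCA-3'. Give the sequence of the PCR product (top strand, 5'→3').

5'-ATGTAGGGGGTGTGTTTAGGAACGTAAGCGAGCGTGTGCCTCGATC-3'

The forward primer matches the template at positions 65–82.
Reverse complement of the reverse primer: TGCCTCGATC. This occurs on the top strand at positions 101–110.
The product is the template from position 65 through 110 (46 bp).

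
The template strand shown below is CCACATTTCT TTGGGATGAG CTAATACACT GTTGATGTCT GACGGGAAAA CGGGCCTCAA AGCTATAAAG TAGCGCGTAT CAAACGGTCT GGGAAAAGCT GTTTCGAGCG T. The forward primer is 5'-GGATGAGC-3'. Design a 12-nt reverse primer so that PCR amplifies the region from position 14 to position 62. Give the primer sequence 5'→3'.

The product's 3' end on the top strand is position 62.
The reverse primer anneals to the top strand over positions 51–62, i.e. to CGGGCCTCAAAG.
Its sequence written 5'→3' is the reverse complement: CTTTGAGGCCCG.

5'-CTTTGAGGCCCG-3'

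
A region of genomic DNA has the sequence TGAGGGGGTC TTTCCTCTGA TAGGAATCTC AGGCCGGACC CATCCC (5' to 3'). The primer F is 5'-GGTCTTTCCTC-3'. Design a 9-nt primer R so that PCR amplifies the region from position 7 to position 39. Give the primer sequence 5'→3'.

5'-GTCCGGCCT-3'

The product's 3' end on the top strand is position 39.
The reverse primer anneals to the top strand over positions 31–39, i.e. to AGGCCGGAC.
Its sequence written 5'→3' is the reverse complement: GTCCGGCCT.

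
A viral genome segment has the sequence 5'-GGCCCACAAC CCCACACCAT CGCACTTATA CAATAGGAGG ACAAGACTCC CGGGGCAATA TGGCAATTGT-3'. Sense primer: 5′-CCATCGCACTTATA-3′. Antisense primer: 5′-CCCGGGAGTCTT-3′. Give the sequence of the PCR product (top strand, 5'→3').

5'-CCATCGCACTTATACAATAGGAGGACAAGACTCCCGGG-3'

Scanning the template, CCATCGCACTTATA occurs at positions 17–30; this primer anneals to the bottom strand there with its 3' end pointing downstream.
Taking the reverse complement of CCCGGGAGTCTT gives AAGACTCCCGGG, found at positions 43–54 on the template; the primer anneals here to the top strand with its 3' end pointing upstream.
The product is the template from position 17 through 54 (38 bp).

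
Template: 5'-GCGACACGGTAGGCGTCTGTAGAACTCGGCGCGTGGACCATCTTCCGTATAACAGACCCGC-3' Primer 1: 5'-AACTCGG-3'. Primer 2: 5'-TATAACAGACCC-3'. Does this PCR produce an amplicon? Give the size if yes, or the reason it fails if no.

Primer 1 (AACTCGG) matches the top strand at positions 23–29 (3' end points downstream).
Primer 2 (TATAACAGACCC) also matches the top strand directly, at positions 48–59 — its reverse complement GGGTCTGTTATA is not present.
Both primers anneal to the bottom strand with 3' ends pointing the same way, so neither can prime synthesis back toward the other.

No product — both primers anneal to the same strand and extend in the same direction.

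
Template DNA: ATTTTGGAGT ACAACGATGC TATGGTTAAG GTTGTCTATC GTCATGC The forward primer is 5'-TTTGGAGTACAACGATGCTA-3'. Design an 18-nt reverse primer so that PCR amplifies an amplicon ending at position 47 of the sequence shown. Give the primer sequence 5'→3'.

5'-GCATGACGATAGACAACC-3'

The forward primer binds at positions 3–22; the product's 3' end on the top strand is position 47.
The reverse primer anneals to the top strand over positions 30–47, i.e. to GGTTGTCTATCGTCATGC.
Its sequence written 5'→3' is the reverse complement: GCATGACGATAGACAACC.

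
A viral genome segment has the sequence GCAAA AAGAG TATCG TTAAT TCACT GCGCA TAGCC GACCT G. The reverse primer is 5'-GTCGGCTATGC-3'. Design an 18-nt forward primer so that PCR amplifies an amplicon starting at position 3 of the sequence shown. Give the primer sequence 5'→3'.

The reverse primer's reverse complement GCATAGCCGAC matches the template at positions 28–38; the product starts at position 3.
The forward primer is identical to the top strand over positions 3–20: AAAAAGAGTATCGTTAAT.

5'-AAAAAGAGTATCGTTAAT-3'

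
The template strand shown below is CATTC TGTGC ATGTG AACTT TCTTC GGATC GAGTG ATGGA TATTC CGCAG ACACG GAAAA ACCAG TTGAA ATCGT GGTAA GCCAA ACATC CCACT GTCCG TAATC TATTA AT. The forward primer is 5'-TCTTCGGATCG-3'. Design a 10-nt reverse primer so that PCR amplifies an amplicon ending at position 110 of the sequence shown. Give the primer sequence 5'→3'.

5'-TAATAGATTA-3'

The forward primer binds at positions 21–31; the product's 3' end on the top strand is position 110.
The reverse primer anneals to the top strand over positions 101–110, i.e. to TAATCTATTA.
Its sequence written 5'→3' is the reverse complement: TAATAGATTA.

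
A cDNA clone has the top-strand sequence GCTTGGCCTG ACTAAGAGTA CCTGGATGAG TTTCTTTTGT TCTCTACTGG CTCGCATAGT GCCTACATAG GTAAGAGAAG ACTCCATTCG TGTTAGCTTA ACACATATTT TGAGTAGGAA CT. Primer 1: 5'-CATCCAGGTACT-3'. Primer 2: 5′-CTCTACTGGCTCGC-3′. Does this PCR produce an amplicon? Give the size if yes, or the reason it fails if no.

Primer 1 (CATCCAGGTACT) has reverse complement AGTACCTGGATG, which matches the top strand at positions 17–28; primer 1 anneals to the top strand there with its 3' end pointing upstream toward position 17.
Primer 2 (CTCTACTGGCTCGC) matches the top strand directly at positions 42–55; it anneals to the bottom strand with its 3' end pointing downstream toward position 55.
The 3' ends diverge (primer 1 extends toward position 1, primer 2 toward position 122), so the primers never converge on a shared product.

No product — the primers' 3' ends point away from each other.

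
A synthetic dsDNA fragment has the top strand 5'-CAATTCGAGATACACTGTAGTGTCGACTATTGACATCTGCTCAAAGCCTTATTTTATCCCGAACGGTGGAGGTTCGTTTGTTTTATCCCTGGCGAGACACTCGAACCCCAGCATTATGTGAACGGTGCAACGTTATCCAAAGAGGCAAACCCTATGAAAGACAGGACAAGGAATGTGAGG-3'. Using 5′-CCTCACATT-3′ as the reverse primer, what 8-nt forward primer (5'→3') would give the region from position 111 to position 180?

5'-GCATTATG-3'

The reverse primer's reverse complement AATGTGAGG matches the template at positions 172–180; the product starts at position 111.
The forward primer is identical to the top strand over positions 111–118: GCATTATG.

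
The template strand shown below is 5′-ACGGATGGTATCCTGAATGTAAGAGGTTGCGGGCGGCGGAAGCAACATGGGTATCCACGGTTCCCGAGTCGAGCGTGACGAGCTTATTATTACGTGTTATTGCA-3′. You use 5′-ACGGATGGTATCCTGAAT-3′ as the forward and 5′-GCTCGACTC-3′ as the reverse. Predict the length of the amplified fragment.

Scanning the template, ACGGATGGTATCCTGAAT occurs at positions 1–18; this primer anneals to the bottom strand there with its 3' end pointing downstream.
The reverse primer's reverse complement is GAGTCGAGC, which matches the template at positions 66–74.
Product length = (reverse-primer end) − (forward-primer start) + 1 = 74 − 1 + 1 = 74 bp.

74 bp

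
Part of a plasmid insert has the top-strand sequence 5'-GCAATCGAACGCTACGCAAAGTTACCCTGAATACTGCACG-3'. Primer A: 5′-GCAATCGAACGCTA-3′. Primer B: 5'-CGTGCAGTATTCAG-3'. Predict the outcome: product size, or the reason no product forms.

Yes — a 40 bp product.

Primer A (GCAATCGAACGCTA) matches the top strand at positions 1–14; it acts as a forward primer.
Primer B's reverse complement is CTGAATACTGCACG, matching the top strand at positions 27–40; it acts as a reverse primer.
The 3' ends face each other across positions 1–40, giving a 40 bp product.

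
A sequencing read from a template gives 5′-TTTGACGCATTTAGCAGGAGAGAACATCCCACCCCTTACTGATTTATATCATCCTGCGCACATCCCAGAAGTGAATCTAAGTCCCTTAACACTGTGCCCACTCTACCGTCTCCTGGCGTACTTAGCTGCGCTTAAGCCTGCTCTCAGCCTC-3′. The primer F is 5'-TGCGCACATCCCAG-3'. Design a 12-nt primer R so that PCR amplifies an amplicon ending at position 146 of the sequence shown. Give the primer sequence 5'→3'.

The forward primer binds at positions 55–68; the product's 3' end on the top strand is position 146.
The reverse primer anneals to the top strand over positions 135–146, i.e. to AGCCTGCTCTCA.
Its sequence written 5'→3' is the reverse complement: TGAGAGCAGGCT.

5'-TGAGAGCAGGCT-3'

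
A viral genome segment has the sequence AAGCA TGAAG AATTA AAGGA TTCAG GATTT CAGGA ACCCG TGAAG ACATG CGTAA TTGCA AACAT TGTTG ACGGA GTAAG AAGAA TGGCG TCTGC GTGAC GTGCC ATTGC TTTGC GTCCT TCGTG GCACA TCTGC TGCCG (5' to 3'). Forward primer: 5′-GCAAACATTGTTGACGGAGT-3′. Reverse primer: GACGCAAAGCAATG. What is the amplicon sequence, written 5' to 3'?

5'-GCAAACATTGTTGACGGAGTAAGAAGAATGGCGTCTGCGTGACGTGCCATTGCTTTGCGTC-3'

The forward primer matches the template at positions 58–77.
Taking the reverse complement of GACGCAAAGCAATG gives CATTGCTTTGCGTC, found at positions 105–118 on the template; the primer anneals here to the top strand with its 3' end pointing upstream.
The product is the template from position 58 through 118 (61 bp).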